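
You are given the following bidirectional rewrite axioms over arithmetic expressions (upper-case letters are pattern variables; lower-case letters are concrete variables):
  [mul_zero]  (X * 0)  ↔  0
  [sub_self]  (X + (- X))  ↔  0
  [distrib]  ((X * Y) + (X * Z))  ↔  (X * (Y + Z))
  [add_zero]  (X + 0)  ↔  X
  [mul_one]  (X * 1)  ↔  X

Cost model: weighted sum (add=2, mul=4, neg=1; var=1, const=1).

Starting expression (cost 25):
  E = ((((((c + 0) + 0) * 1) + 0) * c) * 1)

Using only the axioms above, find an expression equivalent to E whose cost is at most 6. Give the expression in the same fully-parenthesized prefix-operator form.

(c * c)   [cost 6]

1. [mul_one →] ((((((c + 0) + 0) * 1) + 0) * c) * 1)  →  (((((c + 0) + 0) * 1) + 0) * c)
2. [mul_one →] (((c + 0) + 0) * 1)  →  ((c + 0) + 0);  E = ((((c + 0) + 0) + 0) * c)
3. [add_zero →] (c + 0)  →  c;  E = (((c + 0) + 0) * c)
4. [add_zero →] ((c + 0) + 0)  →  (c + 0);  E = ((c + 0) * c)
5. [add_zero →] (c + 0)  →  c;  cost 6 ≤ 6, done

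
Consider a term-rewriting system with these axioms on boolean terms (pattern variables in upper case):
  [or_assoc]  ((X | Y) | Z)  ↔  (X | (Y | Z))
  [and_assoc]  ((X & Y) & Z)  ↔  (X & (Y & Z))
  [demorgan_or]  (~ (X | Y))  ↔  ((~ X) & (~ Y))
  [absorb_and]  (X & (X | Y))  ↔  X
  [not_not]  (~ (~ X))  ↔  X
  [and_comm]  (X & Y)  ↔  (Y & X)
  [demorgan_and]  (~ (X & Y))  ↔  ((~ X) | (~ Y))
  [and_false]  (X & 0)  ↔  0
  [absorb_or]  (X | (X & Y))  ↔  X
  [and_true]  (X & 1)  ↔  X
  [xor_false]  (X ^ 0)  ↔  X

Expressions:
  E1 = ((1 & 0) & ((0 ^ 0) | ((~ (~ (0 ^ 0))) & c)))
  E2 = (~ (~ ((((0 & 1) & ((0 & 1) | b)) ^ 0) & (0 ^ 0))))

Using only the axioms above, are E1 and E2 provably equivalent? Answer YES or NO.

YES

step 1: not_not (→) rewrites (~ (~ (0 ^ 0))) into (0 ^ 0), now ((1 & 0) & ((0 ^ 0) | ((0 ^ 0) & c)))
step 2: and_comm (→) rewrites (1 & 0) into (0 & 1), now ((0 & 1) & ((0 ^ 0) | ((0 ^ 0) & c)))
step 3: absorb_or (→) rewrites ((0 ^ 0) | ((0 ^ 0) & c)) into (0 ^ 0), now ((0 & 1) & (0 ^ 0))
step 4: absorb_and (←) rewrites (0 & 1) into ((0 & 1) & ((0 & 1) | b)), now (((0 & 1) & ((0 & 1) | b)) & (0 ^ 0))
step 5: not_not (←) rewrites (((0 & 1) & ((0 & 1) | b)) & (0 ^ 0)) into (~ (~ (((0 & 1) & ((0 & 1) | b)) & (0 ^ 0))))
step 6: xor_false (←) rewrites ((0 & 1) & ((0 & 1) | b)) into (((0 & 1) & ((0 & 1) | b)) ^ 0), which is E2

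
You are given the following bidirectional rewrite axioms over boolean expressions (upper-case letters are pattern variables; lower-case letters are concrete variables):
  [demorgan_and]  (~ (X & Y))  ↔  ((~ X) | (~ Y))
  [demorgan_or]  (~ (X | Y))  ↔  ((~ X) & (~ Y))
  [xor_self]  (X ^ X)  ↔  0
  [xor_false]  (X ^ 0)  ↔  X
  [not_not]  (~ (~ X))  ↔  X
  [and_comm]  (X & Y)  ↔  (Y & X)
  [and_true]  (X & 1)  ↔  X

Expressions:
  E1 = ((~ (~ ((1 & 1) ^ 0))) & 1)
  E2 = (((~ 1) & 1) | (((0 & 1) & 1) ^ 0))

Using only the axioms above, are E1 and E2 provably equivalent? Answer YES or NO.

NO

All listed rules preserve value, hence provable equivalence implies equal values everywhere; look for a separating assignment.
the empty assignment (no variables occur) gives E1 ↦ 1, E2 ↦ 0; values differ ⇒ not provably equivalent.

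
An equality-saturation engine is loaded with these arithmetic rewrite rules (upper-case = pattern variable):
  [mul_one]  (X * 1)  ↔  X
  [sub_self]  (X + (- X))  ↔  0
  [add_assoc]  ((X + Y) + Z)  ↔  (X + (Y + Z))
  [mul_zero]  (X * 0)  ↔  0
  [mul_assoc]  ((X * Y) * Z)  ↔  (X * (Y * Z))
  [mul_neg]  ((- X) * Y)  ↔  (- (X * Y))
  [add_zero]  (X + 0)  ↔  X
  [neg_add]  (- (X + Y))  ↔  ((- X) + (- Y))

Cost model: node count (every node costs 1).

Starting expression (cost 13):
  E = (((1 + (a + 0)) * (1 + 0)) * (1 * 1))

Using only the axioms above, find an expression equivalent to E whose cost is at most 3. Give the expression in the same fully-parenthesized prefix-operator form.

1. [mul_assoc →] (((1 + (a + 0)) * (1 + 0)) * (1 * 1))  →  ((1 + (a + 0)) * ((1 + 0) * (1 * 1)))
2. [add_zero →] (1 + 0)  →  1;  E = ((1 + (a + 0)) * (1 * (1 * 1)))
3. [mul_one →] (1 * 1)  →  1;  E = ((1 + (a + 0)) * (1 * 1))
4. [mul_one →] (1 * 1)  →  1;  E = ((1 + (a + 0)) * 1)
5. [mul_one →] ((1 + (a + 0)) * 1)  →  (1 + (a + 0))
6. [add_zero →] (a + 0)  →  a;  cost 3 ≤ 3, done

(1 + a)   [cost 3]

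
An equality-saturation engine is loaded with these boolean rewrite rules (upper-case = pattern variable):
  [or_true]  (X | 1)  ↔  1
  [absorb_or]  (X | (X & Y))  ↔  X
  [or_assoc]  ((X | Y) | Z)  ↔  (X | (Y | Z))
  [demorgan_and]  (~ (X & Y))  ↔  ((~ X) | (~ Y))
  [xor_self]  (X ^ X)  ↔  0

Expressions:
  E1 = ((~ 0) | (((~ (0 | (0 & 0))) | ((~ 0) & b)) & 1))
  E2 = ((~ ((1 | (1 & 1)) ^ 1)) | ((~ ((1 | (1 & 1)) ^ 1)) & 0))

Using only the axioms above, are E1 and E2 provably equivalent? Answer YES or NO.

YES

(1) (0 | (0 & 0))  =[absorb_or →]=  0    ⊢ ((~ 0) | (((~ 0) | ((~ 0) & b)) & 1))
(2) ((~ 0) | ((~ 0) & b))  =[absorb_or →]=  (~ 0)    ⊢ ((~ 0) | ((~ 0) & 1))
(3) ((~ 0) | ((~ 0) & 1))  =[absorb_or →]=  (~ 0)
(4) 0  =[xor_self ←]=  (1 ^ 1)    ⊢ (~ (1 ^ 1))
(5) 1  =[absorb_or ←]=  (1 | (1 & 1))    ⊢ (~ ((1 | (1 & 1)) ^ 1))
(6) (~ ((1 | (1 & 1)) ^ 1))  =[absorb_or ←]=  ((~ ((1 | (1 & 1)) ^ 1)) | ((~ ((1 | (1 & 1)) ^ 1)) & 0))    ⊢ E2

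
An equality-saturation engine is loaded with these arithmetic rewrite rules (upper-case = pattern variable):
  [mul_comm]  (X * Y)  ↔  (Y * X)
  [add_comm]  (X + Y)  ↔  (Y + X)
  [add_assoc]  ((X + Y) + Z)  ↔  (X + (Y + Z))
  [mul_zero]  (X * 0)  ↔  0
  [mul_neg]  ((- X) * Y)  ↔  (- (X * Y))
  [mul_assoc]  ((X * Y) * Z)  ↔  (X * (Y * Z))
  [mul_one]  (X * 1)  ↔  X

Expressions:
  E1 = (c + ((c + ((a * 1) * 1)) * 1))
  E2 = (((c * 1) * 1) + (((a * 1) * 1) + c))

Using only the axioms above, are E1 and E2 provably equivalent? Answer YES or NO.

(1) (a * 1)  =[mul_one →]=  a    ⊢ (c + ((c + (a * 1)) * 1))
(2) (a * 1)  =[mul_one →]=  a    ⊢ (c + ((c + a) * 1))
(3) ((c + a) * 1)  =[mul_one →]=  (c + a)    ⊢ (c + (c + a))
(4) c  =[mul_one ←]=  (c * 1)    ⊢ ((c * 1) + (c + a))
(5) (c + a)  =[add_comm →]=  (a + c)    ⊢ ((c * 1) + (a + c))
(6) c  =[mul_one ←]=  (c * 1)    ⊢ (((c * 1) * 1) + (a + c))
(7) a  =[mul_one ←]=  (a * 1)    ⊢ (((c * 1) * 1) + ((a * 1) + c))
(8) a  =[mul_one ←]=  (a * 1)    ⊢ E2

YES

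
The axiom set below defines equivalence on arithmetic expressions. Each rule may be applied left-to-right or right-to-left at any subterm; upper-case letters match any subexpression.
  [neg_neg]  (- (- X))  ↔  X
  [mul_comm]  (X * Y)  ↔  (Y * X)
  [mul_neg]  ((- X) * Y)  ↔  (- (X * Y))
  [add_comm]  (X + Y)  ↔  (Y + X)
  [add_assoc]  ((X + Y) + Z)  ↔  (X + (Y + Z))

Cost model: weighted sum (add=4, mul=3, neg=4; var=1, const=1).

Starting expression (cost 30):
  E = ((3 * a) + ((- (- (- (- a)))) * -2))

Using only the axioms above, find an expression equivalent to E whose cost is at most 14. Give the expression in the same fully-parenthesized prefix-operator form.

((3 * a) + (a * -2))   [cost 14]

(1) (- (- (- a)))  =[neg_neg →]=  (- a)    ⊢ ((3 * a) + ((- (- a)) * -2))
(2) (- (- a))  =[neg_neg →]=  a    ⊢ cost 14, within 14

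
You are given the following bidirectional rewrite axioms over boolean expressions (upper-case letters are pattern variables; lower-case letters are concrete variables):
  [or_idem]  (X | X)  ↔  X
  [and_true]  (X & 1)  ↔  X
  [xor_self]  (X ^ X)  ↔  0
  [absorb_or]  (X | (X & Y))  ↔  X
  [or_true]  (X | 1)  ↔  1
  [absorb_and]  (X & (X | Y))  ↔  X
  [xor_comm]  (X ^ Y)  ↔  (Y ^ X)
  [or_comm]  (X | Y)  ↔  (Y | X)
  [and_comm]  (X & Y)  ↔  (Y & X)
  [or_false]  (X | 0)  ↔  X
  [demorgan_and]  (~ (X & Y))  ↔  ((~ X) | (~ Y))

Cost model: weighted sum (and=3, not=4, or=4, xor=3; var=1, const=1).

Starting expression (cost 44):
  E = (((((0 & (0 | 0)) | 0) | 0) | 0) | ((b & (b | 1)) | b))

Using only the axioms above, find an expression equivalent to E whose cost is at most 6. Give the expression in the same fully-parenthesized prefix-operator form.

(0 | b)   [cost 6]

(1) (0 & (0 | 0))  =[absorb_and →]=  0    ⊢ ((((0 | 0) | 0) | 0) | ((b & (b | 1)) | b))
(2) ((0 | 0) | 0)  =[or_false →]=  (0 | 0)    ⊢ (((0 | 0) | 0) | ((b & (b | 1)) | b))
(3) (b & (b | 1))  =[absorb_and →]=  b    ⊢ (((0 | 0) | 0) | (b | b))
(4) (0 | 0)  =[or_false →]=  0    ⊢ ((0 | 0) | (b | b))
(5) (0 | 0)  =[or_false →]=  0    ⊢ (0 | (b | b))
(6) (b | b)  =[or_idem →]=  b    ⊢ cost 6, within 6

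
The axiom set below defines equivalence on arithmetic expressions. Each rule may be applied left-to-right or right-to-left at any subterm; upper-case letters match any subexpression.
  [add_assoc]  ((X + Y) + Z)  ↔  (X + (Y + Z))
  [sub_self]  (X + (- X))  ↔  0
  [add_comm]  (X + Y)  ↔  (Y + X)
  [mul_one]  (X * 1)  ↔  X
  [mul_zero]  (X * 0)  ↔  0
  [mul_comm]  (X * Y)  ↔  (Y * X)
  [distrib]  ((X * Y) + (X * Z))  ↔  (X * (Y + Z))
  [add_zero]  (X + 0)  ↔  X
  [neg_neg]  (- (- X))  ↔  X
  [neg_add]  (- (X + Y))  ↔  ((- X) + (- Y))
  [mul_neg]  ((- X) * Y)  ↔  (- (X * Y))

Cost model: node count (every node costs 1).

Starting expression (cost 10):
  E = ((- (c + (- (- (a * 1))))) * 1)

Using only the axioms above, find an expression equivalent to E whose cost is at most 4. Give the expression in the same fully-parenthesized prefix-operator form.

(- (c + a))   [cost 4]

1. [neg_neg →] (- (- (a * 1)))  →  (a * 1);  E = ((- (c + (a * 1))) * 1)
2. [mul_one →] (a * 1)  →  a;  E = ((- (c + a)) * 1)
3. [mul_one →] ((- (c + a)) * 1)  →  (- (c + a));  cost 4 ≤ 4, done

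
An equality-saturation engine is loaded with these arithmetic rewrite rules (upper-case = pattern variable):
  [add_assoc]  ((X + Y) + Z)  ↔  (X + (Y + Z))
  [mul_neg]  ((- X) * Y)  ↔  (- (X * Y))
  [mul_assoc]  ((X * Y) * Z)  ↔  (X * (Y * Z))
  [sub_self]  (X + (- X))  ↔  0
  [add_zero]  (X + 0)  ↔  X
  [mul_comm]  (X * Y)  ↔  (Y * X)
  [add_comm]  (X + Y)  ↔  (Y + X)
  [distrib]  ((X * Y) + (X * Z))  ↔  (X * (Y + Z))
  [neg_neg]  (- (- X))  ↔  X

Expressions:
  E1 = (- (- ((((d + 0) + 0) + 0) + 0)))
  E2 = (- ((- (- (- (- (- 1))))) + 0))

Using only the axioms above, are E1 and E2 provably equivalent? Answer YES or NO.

The axioms are sound identities: if E1 ↔* E2 then E1 and E2 evaluate identically under any assignment.
Under d=0: E1 evaluates to 0, E2 to 1. Distinct ⇒ no rewrite sequence connects them.

NO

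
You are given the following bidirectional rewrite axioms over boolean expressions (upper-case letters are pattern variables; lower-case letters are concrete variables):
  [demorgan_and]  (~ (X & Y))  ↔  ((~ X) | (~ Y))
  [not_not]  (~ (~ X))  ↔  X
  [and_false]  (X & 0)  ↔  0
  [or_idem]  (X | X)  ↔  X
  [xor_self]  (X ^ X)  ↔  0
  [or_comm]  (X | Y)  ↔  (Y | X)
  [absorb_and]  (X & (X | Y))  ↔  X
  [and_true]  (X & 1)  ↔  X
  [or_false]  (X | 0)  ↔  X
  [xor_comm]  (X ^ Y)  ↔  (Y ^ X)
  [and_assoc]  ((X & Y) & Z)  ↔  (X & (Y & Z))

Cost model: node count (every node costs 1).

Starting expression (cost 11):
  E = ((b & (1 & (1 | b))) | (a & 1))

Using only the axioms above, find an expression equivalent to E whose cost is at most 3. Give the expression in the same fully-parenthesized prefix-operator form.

step 1: and_true (→) rewrites (a & 1) into a, now ((b & (1 & (1 | b))) | a)
step 2: absorb_and (→) rewrites (1 & (1 | b)) into 1, now ((b & 1) | a)
step 3: and_true (→) rewrites (b & 1) into b, reaching cost 3 (bound 3)

(b | a)   [cost 3]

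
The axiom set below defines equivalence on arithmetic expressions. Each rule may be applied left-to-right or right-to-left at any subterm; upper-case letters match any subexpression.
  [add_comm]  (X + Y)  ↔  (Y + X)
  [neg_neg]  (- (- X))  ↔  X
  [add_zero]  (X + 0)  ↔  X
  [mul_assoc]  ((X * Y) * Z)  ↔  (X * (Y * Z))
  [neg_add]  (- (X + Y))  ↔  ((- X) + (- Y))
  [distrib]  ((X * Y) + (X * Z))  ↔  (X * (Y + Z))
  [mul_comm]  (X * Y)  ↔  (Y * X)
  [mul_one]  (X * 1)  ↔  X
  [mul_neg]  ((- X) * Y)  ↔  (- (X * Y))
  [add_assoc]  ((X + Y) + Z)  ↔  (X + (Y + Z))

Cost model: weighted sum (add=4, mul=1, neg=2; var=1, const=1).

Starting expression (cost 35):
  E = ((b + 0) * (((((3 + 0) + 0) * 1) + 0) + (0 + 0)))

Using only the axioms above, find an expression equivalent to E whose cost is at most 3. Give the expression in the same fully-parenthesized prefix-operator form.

(b * 3)   [cost 3]

(1) (3 + 0)  =[add_zero →]=  3    ⊢ ((b + 0) * ((((3 + 0) * 1) + 0) + (0 + 0)))
(2) (0 + 0)  =[add_zero →]=  0    ⊢ ((b + 0) * ((((3 + 0) * 1) + 0) + 0))
(3) (((3 + 0) * 1) + 0)  =[add_zero →]=  ((3 + 0) * 1)    ⊢ ((b + 0) * (((3 + 0) * 1) + 0))
(4) (b + 0)  =[add_zero →]=  b    ⊢ (b * (((3 + 0) * 1) + 0))
(5) (((3 + 0) * 1) + 0)  =[add_zero →]=  ((3 + 0) * 1)    ⊢ (b * ((3 + 0) * 1))
(6) (3 + 0)  =[add_zero →]=  3    ⊢ (b * (3 * 1))
(7) (3 * 1)  =[mul_one →]=  3    ⊢ cost 3, within 3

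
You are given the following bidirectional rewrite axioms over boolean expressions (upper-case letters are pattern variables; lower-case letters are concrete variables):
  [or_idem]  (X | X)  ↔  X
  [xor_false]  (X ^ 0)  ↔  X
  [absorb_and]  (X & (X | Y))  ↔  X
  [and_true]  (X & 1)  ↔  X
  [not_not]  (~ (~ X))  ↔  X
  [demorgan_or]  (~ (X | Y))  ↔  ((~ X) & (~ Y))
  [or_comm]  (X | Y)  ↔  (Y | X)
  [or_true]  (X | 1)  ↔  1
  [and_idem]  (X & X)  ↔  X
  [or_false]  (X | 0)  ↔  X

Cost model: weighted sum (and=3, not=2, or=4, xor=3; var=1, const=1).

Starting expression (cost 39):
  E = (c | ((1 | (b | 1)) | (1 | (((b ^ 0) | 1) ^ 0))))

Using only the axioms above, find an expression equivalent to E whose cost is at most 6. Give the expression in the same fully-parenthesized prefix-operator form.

(1) (((b ^ 0) | 1) ^ 0)  =[xor_false →]=  ((b ^ 0) | 1)    ⊢ (c | ((1 | (b | 1)) | (1 | ((b ^ 0) | 1))))
(2) (b ^ 0)  =[xor_false →]=  b    ⊢ (c | ((1 | (b | 1)) | (1 | (b | 1))))
(3) ((1 | (b | 1)) | (1 | (b | 1)))  =[or_idem →]=  (1 | (b | 1))    ⊢ (c | (1 | (b | 1)))
(4) (b | 1)  =[or_true →]=  1    ⊢ (c | (1 | 1))
(5) (1 | 1)  =[or_idem →]=  1    ⊢ cost 6, within 6

(c | 1)   [cost 6]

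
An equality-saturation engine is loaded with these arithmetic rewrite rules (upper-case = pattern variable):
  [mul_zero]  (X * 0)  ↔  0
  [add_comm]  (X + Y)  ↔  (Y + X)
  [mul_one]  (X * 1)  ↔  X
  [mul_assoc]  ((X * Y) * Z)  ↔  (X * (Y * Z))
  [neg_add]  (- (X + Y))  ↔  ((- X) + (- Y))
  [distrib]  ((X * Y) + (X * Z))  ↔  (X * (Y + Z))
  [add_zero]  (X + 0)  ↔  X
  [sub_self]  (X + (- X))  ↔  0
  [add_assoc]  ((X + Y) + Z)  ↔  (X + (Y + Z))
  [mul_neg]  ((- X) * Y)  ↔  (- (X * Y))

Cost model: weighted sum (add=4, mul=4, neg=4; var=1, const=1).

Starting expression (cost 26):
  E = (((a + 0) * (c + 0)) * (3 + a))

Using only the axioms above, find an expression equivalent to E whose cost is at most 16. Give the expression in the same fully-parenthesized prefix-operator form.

(1) (3 + a)  =[add_comm →]=  (a + 3)    ⊢ (((a + 0) * (c + 0)) * (a + 3))
(2) (c + 0)  =[add_zero →]=  c    ⊢ (((a + 0) * c) * (a + 3))
(3) (a + 0)  =[add_zero →]=  a    ⊢ cost 16, within 16

((a * c) * (a + 3))   [cost 16]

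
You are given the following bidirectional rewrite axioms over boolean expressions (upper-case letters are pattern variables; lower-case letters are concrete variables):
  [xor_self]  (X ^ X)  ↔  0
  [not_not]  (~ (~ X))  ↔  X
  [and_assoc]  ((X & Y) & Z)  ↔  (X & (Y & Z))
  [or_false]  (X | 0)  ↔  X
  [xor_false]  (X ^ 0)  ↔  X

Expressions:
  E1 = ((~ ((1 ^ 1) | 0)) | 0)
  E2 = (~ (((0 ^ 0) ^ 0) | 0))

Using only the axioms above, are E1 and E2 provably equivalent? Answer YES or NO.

(1) ((~ ((1 ^ 1) | 0)) | 0)  =[or_false →]=  (~ ((1 ^ 1) | 0))
(2) (1 ^ 1)  =[xor_self →]=  0    ⊢ (~ (0 | 0))
(3) 0  =[xor_false ←]=  (0 ^ 0)    ⊢ (~ ((0 ^ 0) | 0))
(4) (0 ^ 0)  =[xor_false ←]=  ((0 ^ 0) ^ 0)    ⊢ E2

YES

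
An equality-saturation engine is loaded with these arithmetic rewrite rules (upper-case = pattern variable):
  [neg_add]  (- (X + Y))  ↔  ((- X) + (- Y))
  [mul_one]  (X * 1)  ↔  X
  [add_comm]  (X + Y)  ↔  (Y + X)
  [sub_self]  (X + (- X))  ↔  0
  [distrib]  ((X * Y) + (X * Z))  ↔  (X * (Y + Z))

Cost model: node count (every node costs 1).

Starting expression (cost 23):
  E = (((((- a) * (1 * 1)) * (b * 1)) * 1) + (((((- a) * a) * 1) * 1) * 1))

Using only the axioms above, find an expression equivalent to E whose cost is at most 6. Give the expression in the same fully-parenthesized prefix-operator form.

1. [mul_one →] (((((- a) * a) * 1) * 1) * 1)  →  ((((- a) * a) * 1) * 1);  E = (((((- a) * (1 * 1)) * (b * 1)) * 1) + ((((- a) * a) * 1) * 1))
2. [mul_one →] (1 * 1)  →  1;  E = (((((- a) * 1) * (b * 1)) * 1) + ((((- a) * a) * 1) * 1))
3. [add_comm →] (((((- a) * 1) * (b * 1)) * 1) + ((((- a) * a) * 1) * 1))  →  (((((- a) * a) * 1) * 1) + ((((- a) * 1) * (b * 1)) * 1))
4. [mul_one →] (b * 1)  →  b;  E = (((((- a) * a) * 1) * 1) + ((((- a) * 1) * b) * 1))
5. [mul_one →] ((((- a) * a) * 1) * 1)  →  (((- a) * a) * 1);  E = ((((- a) * a) * 1) + ((((- a) * 1) * b) * 1))
6. [mul_one →] ((- a) * 1)  →  (- a);  E = ((((- a) * a) * 1) + (((- a) * b) * 1))
7. [mul_one →] (((- a) * b) * 1)  →  ((- a) * b);  E = ((((- a) * a) * 1) + ((- a) * b))
8. [mul_one →] (((- a) * a) * 1)  →  ((- a) * a);  E = (((- a) * a) + ((- a) * b))
9. [distrib →] (((- a) * a) + ((- a) * b))  →  ((- a) * (a + b));  cost 6 ≤ 6, done

((- a) * (a + b))   [cost 6]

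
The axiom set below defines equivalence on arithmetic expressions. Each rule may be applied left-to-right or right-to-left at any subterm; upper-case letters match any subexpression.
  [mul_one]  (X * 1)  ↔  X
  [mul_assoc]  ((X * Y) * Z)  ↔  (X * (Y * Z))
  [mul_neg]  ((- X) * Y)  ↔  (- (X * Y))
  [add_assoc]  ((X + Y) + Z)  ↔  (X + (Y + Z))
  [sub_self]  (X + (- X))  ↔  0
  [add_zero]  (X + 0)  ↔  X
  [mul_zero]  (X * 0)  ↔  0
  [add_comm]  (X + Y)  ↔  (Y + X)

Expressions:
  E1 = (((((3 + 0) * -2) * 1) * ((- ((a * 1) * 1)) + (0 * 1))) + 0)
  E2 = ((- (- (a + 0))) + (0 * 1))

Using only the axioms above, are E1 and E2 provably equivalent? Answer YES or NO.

NO

Every axiom is a valid identity, so a rewrite proof would force E1 and E2 to agree under every assignment.
At a=1: E1 = 6 but E2 = 1; they differ, so no derivation exists.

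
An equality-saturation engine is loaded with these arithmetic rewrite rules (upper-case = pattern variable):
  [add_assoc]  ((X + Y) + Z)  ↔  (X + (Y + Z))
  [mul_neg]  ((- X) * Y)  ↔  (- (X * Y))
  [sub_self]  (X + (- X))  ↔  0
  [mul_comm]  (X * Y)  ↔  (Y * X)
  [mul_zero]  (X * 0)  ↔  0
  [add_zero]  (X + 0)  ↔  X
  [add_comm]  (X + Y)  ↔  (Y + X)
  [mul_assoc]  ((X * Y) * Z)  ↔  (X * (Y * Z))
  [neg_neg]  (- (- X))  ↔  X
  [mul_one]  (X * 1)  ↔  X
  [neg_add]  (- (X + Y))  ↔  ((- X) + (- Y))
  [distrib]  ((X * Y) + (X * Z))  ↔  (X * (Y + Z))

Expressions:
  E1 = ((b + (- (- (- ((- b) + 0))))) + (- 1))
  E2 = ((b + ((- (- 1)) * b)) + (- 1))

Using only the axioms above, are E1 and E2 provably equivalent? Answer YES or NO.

1. [neg_neg →] (- (- (- ((- b) + 0))))  →  (- ((- b) + 0));  E1 = ((b + (- ((- b) + 0))) + (- 1))
2. [add_zero →] ((- b) + 0)  →  (- b);  E1 = ((b + (- (- b))) + (- 1))
3. [neg_neg →] (- (- b))  →  b;  E1 = ((b + b) + (- 1))
4. [mul_one ←] b  →  (b * 1);  E1 = ((b + (b * 1)) + (- 1))
5. [neg_neg ←] 1  →  (- (- 1));  E1 = ((b + (b * (- (- 1)))) + (- 1))
6. [mul_comm →] (b * (- (- 1)))  →  ((- (- 1)) * b);  this is E2

YES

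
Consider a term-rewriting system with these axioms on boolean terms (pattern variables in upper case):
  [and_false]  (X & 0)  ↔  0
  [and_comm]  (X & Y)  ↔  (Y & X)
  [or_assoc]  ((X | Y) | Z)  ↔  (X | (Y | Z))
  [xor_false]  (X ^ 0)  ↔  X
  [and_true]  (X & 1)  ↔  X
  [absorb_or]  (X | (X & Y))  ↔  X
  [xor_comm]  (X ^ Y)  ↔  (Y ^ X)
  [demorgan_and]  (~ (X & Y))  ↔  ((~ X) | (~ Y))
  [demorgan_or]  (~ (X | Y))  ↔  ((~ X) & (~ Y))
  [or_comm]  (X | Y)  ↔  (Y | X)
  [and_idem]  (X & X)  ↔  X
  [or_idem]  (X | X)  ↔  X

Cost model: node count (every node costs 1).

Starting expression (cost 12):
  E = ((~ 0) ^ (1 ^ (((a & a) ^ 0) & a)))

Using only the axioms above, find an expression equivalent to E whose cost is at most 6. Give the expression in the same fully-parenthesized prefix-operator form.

((~ 0) ^ (1 ^ a))   [cost 6]

step 1: and_idem (→) rewrites (a & a) into a, now ((~ 0) ^ (1 ^ ((a ^ 0) & a)))
step 2: xor_false (→) rewrites (a ^ 0) into a, now ((~ 0) ^ (1 ^ (a & a)))
step 3: and_idem (→) rewrites (a & a) into a, reaching cost 6 (bound 6)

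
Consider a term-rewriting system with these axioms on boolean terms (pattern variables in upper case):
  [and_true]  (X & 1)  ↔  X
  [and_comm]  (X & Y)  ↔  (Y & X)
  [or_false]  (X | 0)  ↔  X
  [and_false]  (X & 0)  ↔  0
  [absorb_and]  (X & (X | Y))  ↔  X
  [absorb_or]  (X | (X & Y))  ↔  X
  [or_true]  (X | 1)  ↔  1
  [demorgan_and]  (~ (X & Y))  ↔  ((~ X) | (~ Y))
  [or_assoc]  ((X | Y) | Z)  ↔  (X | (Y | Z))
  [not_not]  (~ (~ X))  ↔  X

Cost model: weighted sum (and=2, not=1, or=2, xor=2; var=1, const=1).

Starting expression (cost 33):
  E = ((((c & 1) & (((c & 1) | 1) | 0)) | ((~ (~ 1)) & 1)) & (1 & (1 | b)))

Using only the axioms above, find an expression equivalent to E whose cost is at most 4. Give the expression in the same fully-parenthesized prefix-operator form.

1. [or_false →] (((c & 1) | 1) | 0)  →  ((c & 1) | 1);  E = ((((c & 1) & ((c & 1) | 1)) | ((~ (~ 1)) & 1)) & (1 & (1 | b)))
2. [absorb_and →] (1 & (1 | b))  →  1;  E = ((((c & 1) & ((c & 1) | 1)) | ((~ (~ 1)) & 1)) & 1)
3. [and_true →] ((((c & 1) & ((c & 1) | 1)) | ((~ (~ 1)) & 1)) & 1)  →  (((c & 1) & ((c & 1) | 1)) | ((~ (~ 1)) & 1))
4. [absorb_and →] ((c & 1) & ((c & 1) | 1))  →  (c & 1);  E = ((c & 1) | ((~ (~ 1)) & 1))
5. [not_not →] (~ (~ 1))  →  1;  E = ((c & 1) | (1 & 1))
6. [and_true →] (c & 1)  →  c;  E = (c | (1 & 1))
7. [and_true →] (1 & 1)  →  1;  cost 4 ≤ 4, done

(c | 1)   [cost 4]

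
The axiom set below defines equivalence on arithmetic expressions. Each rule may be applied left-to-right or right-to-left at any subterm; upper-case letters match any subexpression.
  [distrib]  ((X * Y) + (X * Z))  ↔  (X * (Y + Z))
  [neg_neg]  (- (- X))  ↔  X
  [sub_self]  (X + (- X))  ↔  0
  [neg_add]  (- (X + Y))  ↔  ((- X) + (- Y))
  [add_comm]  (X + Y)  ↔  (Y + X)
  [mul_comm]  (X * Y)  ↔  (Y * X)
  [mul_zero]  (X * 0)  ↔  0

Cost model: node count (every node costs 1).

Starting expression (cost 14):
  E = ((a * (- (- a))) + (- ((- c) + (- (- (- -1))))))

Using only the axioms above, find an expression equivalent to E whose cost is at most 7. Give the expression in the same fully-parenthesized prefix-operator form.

1. [neg_neg →] (- (- (- -1)))  →  (- -1);  E = ((a * (- (- a))) + (- ((- c) + (- -1))))
2. [neg_add →] (- ((- c) + (- -1)))  →  ((- (- c)) + (- (- -1)));  E = ((a * (- (- a))) + ((- (- c)) + (- (- -1))))
3. [neg_neg →] (- (- c))  →  c;  E = ((a * (- (- a))) + (c + (- (- -1))))
4. [add_comm →] (c + (- (- -1)))  →  ((- (- -1)) + c);  E = ((a * (- (- a))) + ((- (- -1)) + c))
5. [neg_neg →] (- (- -1))  →  -1;  E = ((a * (- (- a))) + (-1 + c))
6. [add_comm →] (-1 + c)  →  (c + -1);  E = ((a * (- (- a))) + (c + -1))
7. [neg_neg →] (- (- a))  →  a;  cost 7 ≤ 7, done

((a * a) + (c + -1))   [cost 7]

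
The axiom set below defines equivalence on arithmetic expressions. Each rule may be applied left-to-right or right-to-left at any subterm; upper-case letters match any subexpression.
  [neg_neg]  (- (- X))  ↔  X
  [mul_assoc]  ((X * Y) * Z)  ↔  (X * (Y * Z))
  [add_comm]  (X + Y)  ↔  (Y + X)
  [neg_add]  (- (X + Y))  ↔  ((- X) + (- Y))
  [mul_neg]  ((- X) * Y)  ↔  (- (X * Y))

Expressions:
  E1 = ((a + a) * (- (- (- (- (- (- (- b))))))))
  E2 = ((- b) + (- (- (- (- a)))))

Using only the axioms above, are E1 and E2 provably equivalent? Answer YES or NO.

The axioms are sound identities: if E1 ↔* E2 then E1 and E2 evaluate identically under any assignment.
Under a=0, b=1: E1 evaluates to 0, E2 to -1. Distinct ⇒ no rewrite sequence connects them.

NO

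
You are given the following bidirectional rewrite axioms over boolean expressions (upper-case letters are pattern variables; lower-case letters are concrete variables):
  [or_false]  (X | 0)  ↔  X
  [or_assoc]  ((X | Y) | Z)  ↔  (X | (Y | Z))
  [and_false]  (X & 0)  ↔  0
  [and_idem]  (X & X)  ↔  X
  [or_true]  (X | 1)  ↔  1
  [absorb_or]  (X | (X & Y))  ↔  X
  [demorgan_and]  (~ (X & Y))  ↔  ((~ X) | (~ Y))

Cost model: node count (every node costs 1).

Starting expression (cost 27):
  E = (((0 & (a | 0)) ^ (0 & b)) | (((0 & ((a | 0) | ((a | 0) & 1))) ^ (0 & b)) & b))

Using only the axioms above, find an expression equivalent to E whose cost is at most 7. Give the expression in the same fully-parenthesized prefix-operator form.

1. [absorb_or →] ((a | 0) | ((a | 0) & 1))  →  (a | 0);  E = (((0 & (a | 0)) ^ (0 & b)) | (((0 & (a | 0)) ^ (0 & b)) & b))
2. [absorb_or →] (((0 & (a | 0)) ^ (0 & b)) | (((0 & (a | 0)) ^ (0 & b)) & b))  →  ((0 & (a | 0)) ^ (0 & b))
3. [or_false →] (a | 0)  →  a;  cost 7 ≤ 7, done

((0 & a) ^ (0 & b))   [cost 7]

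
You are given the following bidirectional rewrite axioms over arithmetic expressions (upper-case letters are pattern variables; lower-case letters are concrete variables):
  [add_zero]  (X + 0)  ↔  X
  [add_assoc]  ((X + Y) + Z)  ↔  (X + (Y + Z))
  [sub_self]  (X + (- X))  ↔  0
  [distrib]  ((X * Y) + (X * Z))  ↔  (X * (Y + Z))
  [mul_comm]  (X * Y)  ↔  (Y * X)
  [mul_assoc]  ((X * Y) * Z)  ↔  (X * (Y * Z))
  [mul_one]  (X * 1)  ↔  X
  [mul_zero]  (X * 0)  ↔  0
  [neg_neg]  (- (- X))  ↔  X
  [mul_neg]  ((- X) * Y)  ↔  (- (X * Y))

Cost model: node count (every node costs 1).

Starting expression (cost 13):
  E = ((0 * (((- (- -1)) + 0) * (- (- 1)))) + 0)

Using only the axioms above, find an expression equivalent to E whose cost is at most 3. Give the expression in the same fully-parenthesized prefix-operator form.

(1) (- (- -1))  =[neg_neg →]=  -1    ⊢ ((0 * ((-1 + 0) * (- (- 1)))) + 0)
(2) ((0 * ((-1 + 0) * (- (- 1)))) + 0)  =[add_zero →]=  (0 * ((-1 + 0) * (- (- 1))))
(3) (- (- 1))  =[neg_neg →]=  1    ⊢ (0 * ((-1 + 0) * 1))
(4) (-1 + 0)  =[add_zero →]=  -1    ⊢ (0 * (-1 * 1))
(5) (-1 * 1)  =[mul_one →]=  -1    ⊢ cost 3, within 3

(0 * -1)   [cost 3]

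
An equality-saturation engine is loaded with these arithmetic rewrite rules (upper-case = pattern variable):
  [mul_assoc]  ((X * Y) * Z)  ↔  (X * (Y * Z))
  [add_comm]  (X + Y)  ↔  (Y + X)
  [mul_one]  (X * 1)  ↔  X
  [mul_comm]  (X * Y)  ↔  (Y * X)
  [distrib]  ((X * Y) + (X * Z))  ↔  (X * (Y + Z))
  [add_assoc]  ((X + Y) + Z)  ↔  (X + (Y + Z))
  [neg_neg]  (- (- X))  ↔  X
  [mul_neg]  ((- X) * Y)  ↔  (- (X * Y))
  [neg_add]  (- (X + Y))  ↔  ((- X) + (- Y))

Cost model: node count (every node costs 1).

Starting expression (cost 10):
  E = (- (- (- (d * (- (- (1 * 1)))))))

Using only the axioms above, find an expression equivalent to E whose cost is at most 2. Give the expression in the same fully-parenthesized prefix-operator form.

step 1: neg_neg (→) rewrites (- (- (- (d * (- (- (1 * 1))))))) into (- (d * (- (- (1 * 1)))))
step 2: neg_neg (→) rewrites (- (- (1 * 1))) into (1 * 1), now (- (d * (1 * 1)))
step 3: mul_one (→) rewrites (1 * 1) into 1, now (- (d * 1))
step 4: mul_one (→) rewrites (d * 1) into d, reaching cost 2 (bound 2)

(- d)   [cost 2]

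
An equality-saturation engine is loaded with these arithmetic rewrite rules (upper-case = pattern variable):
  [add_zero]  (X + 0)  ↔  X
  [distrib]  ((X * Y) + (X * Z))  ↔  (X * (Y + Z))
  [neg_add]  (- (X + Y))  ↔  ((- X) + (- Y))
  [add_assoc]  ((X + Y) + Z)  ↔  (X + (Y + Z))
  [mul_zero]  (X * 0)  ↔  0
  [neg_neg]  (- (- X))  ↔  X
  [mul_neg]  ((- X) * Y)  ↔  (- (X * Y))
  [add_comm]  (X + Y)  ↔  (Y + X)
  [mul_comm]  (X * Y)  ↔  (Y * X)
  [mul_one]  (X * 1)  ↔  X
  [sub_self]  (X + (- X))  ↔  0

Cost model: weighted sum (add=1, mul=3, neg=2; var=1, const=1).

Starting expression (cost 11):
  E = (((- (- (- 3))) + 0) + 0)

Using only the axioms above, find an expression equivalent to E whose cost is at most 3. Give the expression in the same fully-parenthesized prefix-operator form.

(- 3)   [cost 3]

(1) ((- (- (- 3))) + 0)  =[add_zero →]=  (- (- (- 3)))    ⊢ ((- (- (- 3))) + 0)
(2) ((- (- (- 3))) + 0)  =[add_zero →]=  (- (- (- 3)))
(3) (- (- (- 3)))  =[neg_neg →]=  (- 3)    ⊢ cost 3, within 3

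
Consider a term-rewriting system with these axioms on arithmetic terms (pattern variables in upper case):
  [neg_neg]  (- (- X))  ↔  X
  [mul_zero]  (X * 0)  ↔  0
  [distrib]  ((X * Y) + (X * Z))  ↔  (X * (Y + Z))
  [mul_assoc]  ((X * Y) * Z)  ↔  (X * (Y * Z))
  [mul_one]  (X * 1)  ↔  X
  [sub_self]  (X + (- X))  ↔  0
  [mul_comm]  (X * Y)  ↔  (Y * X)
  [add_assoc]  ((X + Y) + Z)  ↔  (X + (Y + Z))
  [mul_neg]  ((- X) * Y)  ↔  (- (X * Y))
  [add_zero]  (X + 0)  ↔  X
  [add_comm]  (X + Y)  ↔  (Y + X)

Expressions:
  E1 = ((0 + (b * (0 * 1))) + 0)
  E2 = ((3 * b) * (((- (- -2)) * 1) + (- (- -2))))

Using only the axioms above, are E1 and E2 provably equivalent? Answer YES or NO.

Every axiom is a valid identity, so a rewrite proof would force E1 and E2 to agree under every assignment.
At b=1: E1 = 0 but E2 = -12; they differ, so no derivation exists.

NO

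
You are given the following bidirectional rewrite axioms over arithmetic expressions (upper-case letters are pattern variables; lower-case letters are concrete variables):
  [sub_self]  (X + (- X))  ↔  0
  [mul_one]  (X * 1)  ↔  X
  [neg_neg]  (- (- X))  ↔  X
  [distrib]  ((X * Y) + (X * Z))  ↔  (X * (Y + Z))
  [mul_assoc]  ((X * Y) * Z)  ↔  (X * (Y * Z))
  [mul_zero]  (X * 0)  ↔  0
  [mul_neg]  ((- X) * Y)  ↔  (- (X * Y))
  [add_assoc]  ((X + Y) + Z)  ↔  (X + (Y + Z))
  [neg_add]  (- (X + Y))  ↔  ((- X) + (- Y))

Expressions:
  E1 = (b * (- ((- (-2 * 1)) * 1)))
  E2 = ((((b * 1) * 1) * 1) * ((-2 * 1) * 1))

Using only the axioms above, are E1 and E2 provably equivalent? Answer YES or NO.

step 1: mul_one (→) rewrites (-2 * 1) into -2, now (b * (- ((- -2) * 1)))
step 2: mul_one (→) rewrites ((- -2) * 1) into (- -2), now (b * (- (- -2)))
step 3: neg_neg (→) rewrites (- (- -2)) into -2, now (b * -2)
step 4: mul_one (←) rewrites b into (b * 1), now ((b * 1) * -2)
step 5: mul_one (←) rewrites -2 into (-2 * 1), now ((b * 1) * (-2 * 1))
step 6: mul_one (←) rewrites (-2 * 1) into ((-2 * 1) * 1), now ((b * 1) * ((-2 * 1) * 1))
step 7: mul_one (←) rewrites (b * 1) into ((b * 1) * 1), now (((b * 1) * 1) * ((-2 * 1) * 1))
step 8: mul_one (←) rewrites (b * 1) into ((b * 1) * 1), which is E2

YES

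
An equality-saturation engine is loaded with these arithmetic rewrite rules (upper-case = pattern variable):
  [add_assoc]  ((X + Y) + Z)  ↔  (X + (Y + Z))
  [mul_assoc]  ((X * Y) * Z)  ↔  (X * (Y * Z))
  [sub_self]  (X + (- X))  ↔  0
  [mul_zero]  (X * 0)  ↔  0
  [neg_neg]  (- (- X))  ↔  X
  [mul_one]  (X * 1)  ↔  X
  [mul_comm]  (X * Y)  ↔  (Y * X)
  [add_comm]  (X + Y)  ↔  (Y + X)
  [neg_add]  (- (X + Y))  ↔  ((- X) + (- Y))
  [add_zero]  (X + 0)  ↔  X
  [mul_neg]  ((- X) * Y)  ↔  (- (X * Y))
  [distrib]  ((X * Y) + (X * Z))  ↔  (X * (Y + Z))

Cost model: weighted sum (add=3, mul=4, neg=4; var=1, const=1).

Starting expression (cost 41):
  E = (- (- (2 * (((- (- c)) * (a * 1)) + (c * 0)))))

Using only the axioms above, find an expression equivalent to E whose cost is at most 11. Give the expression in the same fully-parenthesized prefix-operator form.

(1) (- (- (2 * (((- (- c)) * (a * 1)) + (c * 0)))))  =[neg_neg →]=  (2 * (((- (- c)) * (a * 1)) + (c * 0)))
(2) (a * 1)  =[mul_one →]=  a    ⊢ (2 * (((- (- c)) * a) + (c * 0)))
(3) (- (- c))  =[neg_neg →]=  c    ⊢ (2 * ((c * a) + (c * 0)))
(4) ((c * a) + (c * 0))  =[distrib →]=  (c * (a + 0))    ⊢ (2 * (c * (a + 0)))
(5) (a + 0)  =[add_zero →]=  a    ⊢ cost 11, within 11

(2 * (c * a))   [cost 11]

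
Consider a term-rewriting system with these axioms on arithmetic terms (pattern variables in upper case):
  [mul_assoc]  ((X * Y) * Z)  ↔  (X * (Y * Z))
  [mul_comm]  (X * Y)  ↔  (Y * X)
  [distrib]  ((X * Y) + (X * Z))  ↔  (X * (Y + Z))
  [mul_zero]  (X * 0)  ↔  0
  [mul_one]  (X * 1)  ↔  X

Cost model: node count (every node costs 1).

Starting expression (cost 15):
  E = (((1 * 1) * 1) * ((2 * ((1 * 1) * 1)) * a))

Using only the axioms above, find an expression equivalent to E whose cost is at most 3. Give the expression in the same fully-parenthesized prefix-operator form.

step 1: mul_one (→) rewrites ((1 * 1) * 1) into (1 * 1), now (((1 * 1) * 1) * ((2 * (1 * 1)) * a))
step 2: mul_one (→) rewrites (1 * 1) into 1, now ((1 * 1) * ((2 * (1 * 1)) * a))
step 3: mul_one (→) rewrites (1 * 1) into 1, now (1 * ((2 * (1 * 1)) * a))
step 4: mul_one (→) rewrites (1 * 1) into 1, now (1 * ((2 * 1) * a))
step 5: mul_comm (→) rewrites (1 * ((2 * 1) * a)) into (((2 * 1) * a) * 1)
step 6: mul_one (→) rewrites (((2 * 1) * a) * 1) into ((2 * 1) * a)
step 7: mul_one (→) rewrites (2 * 1) into 2, reaching cost 3 (bound 3)

(2 * a)   [cost 3]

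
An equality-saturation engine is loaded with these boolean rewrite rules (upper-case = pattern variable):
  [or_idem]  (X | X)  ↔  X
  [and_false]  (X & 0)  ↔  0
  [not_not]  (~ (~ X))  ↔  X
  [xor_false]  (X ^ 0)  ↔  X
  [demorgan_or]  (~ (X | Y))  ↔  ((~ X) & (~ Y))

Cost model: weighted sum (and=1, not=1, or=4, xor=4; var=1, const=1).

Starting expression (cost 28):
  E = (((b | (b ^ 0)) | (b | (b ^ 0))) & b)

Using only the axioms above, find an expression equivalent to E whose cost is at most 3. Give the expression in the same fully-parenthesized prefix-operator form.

(b & b)   [cost 3]

1. [or_idem →] ((b | (b ^ 0)) | (b | (b ^ 0)))  →  (b | (b ^ 0));  E = ((b | (b ^ 0)) & b)
2. [xor_false →] (b ^ 0)  →  b;  E = ((b | b) & b)
3. [or_idem →] (b | b)  →  b;  cost 3 ≤ 3, done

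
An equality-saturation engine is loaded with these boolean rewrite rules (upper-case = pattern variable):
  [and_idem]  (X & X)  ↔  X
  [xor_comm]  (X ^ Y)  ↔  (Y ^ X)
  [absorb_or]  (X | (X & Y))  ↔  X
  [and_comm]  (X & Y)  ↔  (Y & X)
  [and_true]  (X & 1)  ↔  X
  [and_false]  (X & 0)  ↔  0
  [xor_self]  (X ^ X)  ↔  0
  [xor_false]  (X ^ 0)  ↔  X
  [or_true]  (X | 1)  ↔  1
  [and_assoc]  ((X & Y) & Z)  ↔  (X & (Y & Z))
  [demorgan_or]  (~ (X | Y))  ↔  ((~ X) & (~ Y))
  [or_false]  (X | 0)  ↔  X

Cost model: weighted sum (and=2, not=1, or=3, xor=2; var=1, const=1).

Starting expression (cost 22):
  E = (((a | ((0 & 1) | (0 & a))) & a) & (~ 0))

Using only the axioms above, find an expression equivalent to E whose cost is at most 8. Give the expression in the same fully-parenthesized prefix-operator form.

((a & a) & (~ 0))   [cost 8]

1. [and_true →] (0 & 1)  →  0;  E = (((a | (0 | (0 & a))) & a) & (~ 0))
2. [absorb_or →] (0 | (0 & a))  →  0;  E = (((a | 0) & a) & (~ 0))
3. [or_false →] (a | 0)  →  a;  cost 8 ≤ 8, done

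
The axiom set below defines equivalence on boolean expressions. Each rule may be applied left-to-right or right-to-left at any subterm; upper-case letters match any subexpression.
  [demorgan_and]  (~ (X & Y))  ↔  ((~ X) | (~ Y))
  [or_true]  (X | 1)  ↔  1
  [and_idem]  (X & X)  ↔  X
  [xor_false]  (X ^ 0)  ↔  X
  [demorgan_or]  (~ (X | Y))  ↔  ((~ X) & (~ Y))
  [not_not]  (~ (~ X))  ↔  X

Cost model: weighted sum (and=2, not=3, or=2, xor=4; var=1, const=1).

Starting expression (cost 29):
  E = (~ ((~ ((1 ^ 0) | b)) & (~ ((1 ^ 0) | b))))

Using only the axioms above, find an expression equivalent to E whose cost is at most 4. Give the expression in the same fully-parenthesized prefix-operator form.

step 1: and_idem (→) rewrites ((~ ((1 ^ 0) | b)) & (~ ((1 ^ 0) | b))) into (~ ((1 ^ 0) | b)), now (~ (~ ((1 ^ 0) | b)))
step 2: xor_false (→) rewrites (1 ^ 0) into 1, now (~ (~ (1 | b)))
step 3: not_not (→) rewrites (~ (~ (1 | b))) into (1 | b), reaching cost 4 (bound 4)

(1 | b)   [cost 4]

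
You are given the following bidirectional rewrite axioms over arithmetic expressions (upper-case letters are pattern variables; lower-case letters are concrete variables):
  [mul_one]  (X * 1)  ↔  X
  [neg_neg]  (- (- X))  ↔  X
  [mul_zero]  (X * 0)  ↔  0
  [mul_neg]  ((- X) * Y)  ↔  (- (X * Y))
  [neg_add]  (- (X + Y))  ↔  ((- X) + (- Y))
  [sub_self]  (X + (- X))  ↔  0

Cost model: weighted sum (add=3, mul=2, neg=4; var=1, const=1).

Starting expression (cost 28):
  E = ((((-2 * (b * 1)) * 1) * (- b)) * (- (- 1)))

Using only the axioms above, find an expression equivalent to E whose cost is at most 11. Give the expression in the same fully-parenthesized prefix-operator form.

((-2 * b) * (- b))   [cost 11]

(1) (b * 1)  =[mul_one →]=  b    ⊢ ((((-2 * b) * 1) * (- b)) * (- (- 1)))
(2) ((-2 * b) * 1)  =[mul_one →]=  (-2 * b)    ⊢ (((-2 * b) * (- b)) * (- (- 1)))
(3) (- (- 1))  =[neg_neg →]=  1    ⊢ (((-2 * b) * (- b)) * 1)
(4) (((-2 * b) * (- b)) * 1)  =[mul_one →]=  ((-2 * b) * (- b))    ⊢ cost 11, within 11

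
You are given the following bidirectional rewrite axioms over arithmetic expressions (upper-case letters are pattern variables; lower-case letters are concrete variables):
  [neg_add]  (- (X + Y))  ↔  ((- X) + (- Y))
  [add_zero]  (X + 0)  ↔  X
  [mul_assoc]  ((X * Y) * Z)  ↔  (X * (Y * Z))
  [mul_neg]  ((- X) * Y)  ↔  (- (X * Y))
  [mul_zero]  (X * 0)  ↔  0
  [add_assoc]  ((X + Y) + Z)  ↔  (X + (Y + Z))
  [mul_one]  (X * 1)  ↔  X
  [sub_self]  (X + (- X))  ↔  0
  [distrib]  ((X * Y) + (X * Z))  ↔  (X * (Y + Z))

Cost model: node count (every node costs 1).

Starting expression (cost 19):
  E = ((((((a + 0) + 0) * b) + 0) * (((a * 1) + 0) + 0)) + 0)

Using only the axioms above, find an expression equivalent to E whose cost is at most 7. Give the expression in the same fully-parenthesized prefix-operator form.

((a * b) * (a + 0))   [cost 7]

1. [add_zero →] ((((((a + 0) + 0) * b) + 0) * (((a * 1) + 0) + 0)) + 0)  →  (((((a + 0) + 0) * b) + 0) * (((a * 1) + 0) + 0))
2. [add_zero →] ((((a + 0) + 0) * b) + 0)  →  (((a + 0) + 0) * b);  E = ((((a + 0) + 0) * b) * (((a * 1) + 0) + 0))
3. [add_zero →] ((a * 1) + 0)  →  (a * 1);  E = ((((a + 0) + 0) * b) * ((a * 1) + 0))
4. [add_zero →] ((a + 0) + 0)  →  (a + 0);  E = (((a + 0) * b) * ((a * 1) + 0))
5. [add_zero →] (a + 0)  →  a;  E = ((a * b) * ((a * 1) + 0))
6. [mul_one →] (a * 1)  →  a;  cost 7 ≤ 7, done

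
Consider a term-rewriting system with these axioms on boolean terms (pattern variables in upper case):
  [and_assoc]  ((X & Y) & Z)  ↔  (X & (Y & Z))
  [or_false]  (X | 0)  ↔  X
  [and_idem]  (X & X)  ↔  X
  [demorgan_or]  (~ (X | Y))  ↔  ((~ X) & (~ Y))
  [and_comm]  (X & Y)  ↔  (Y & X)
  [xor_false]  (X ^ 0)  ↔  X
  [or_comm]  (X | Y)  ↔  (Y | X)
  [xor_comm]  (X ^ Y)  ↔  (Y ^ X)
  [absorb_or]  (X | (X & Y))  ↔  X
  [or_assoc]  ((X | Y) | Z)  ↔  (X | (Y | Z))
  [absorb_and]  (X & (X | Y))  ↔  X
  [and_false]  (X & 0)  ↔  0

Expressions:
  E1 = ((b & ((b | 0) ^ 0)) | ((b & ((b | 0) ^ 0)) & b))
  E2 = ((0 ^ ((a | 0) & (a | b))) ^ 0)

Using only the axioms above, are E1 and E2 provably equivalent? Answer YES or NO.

NO

All listed rules preserve value, hence provable equivalence implies equal values everywhere; look for a separating assignment.
a=0, b=1 gives E1 ↦ 1, E2 ↦ 0; values differ ⇒ not provably equivalent.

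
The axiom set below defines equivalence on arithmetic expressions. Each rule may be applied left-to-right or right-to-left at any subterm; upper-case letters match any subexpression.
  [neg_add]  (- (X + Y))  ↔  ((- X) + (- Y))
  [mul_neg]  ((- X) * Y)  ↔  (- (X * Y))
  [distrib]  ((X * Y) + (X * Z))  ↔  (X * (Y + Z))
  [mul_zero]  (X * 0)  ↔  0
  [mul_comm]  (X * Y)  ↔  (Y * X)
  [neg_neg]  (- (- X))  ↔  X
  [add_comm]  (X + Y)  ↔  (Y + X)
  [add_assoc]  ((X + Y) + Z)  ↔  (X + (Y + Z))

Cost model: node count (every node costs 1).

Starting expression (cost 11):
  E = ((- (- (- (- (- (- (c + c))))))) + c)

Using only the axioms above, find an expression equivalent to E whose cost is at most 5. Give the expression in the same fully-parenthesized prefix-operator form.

((c + c) + c)   [cost 5]

(1) (- (- (c + c)))  =[neg_neg →]=  (c + c)    ⊢ ((- (- (- (- (c + c))))) + c)
(2) (- (- (- (c + c))))  =[neg_neg →]=  (- (c + c))    ⊢ ((- (- (c + c))) + c)
(3) (- (- (c + c)))  =[neg_neg →]=  (c + c)    ⊢ cost 5, within 5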